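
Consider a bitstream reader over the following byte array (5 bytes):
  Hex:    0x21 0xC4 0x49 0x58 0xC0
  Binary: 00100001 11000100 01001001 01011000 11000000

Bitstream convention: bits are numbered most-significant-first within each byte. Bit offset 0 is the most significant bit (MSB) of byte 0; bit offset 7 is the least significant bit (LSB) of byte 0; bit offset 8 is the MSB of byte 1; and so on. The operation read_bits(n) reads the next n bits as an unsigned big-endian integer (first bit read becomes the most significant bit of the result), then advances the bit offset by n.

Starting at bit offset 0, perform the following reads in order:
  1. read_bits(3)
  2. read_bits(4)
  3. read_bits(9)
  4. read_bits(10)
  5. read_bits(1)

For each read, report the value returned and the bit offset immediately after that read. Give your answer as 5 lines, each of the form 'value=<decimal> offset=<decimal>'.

Answer: value=1 offset=3
value=0 offset=7
value=452 offset=16
value=293 offset=26
value=0 offset=27

Derivation:
Read 1: bits[0:3] width=3 -> value=1 (bin 001); offset now 3 = byte 0 bit 3; 37 bits remain
Read 2: bits[3:7] width=4 -> value=0 (bin 0000); offset now 7 = byte 0 bit 7; 33 bits remain
Read 3: bits[7:16] width=9 -> value=452 (bin 111000100); offset now 16 = byte 2 bit 0; 24 bits remain
Read 4: bits[16:26] width=10 -> value=293 (bin 0100100101); offset now 26 = byte 3 bit 2; 14 bits remain
Read 5: bits[26:27] width=1 -> value=0 (bin 0); offset now 27 = byte 3 bit 3; 13 bits remain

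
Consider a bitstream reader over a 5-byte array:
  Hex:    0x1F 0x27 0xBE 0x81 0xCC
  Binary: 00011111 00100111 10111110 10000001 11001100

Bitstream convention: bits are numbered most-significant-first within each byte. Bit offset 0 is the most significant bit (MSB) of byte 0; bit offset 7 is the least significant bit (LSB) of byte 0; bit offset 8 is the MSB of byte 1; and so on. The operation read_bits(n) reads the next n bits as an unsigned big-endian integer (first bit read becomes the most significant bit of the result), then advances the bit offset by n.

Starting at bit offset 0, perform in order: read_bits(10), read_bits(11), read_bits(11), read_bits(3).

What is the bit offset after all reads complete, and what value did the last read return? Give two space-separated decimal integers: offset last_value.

Read 1: bits[0:10] width=10 -> value=124 (bin 0001111100); offset now 10 = byte 1 bit 2; 30 bits remain
Read 2: bits[10:21] width=11 -> value=1271 (bin 10011110111); offset now 21 = byte 2 bit 5; 19 bits remain
Read 3: bits[21:32] width=11 -> value=1665 (bin 11010000001); offset now 32 = byte 4 bit 0; 8 bits remain
Read 4: bits[32:35] width=3 -> value=6 (bin 110); offset now 35 = byte 4 bit 3; 5 bits remain

Answer: 35 6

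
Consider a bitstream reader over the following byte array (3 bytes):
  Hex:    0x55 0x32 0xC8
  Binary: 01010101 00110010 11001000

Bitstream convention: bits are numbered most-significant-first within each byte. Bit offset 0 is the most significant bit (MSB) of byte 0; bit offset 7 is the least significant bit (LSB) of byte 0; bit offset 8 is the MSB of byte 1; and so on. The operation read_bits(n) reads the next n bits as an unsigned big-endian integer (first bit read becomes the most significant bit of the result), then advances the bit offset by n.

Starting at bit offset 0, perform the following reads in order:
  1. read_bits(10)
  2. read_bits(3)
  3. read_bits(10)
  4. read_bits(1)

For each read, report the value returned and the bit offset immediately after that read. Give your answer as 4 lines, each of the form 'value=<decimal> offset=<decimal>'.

Read 1: bits[0:10] width=10 -> value=340 (bin 0101010100); offset now 10 = byte 1 bit 2; 14 bits remain
Read 2: bits[10:13] width=3 -> value=6 (bin 110); offset now 13 = byte 1 bit 5; 11 bits remain
Read 3: bits[13:23] width=10 -> value=356 (bin 0101100100); offset now 23 = byte 2 bit 7; 1 bits remain
Read 4: bits[23:24] width=1 -> value=0 (bin 0); offset now 24 = byte 3 bit 0; 0 bits remain

Answer: value=340 offset=10
value=6 offset=13
value=356 offset=23
value=0 offset=24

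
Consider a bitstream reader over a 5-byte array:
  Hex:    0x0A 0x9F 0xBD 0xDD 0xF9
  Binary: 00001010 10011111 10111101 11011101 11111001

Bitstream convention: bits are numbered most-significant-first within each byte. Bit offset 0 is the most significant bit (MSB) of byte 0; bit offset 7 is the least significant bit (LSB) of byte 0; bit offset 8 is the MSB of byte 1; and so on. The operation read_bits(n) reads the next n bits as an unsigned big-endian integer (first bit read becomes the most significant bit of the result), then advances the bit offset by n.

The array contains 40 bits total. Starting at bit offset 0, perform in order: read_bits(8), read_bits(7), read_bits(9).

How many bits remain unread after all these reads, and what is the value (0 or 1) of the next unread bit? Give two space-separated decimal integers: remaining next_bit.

Answer: 16 1

Derivation:
Read 1: bits[0:8] width=8 -> value=10 (bin 00001010); offset now 8 = byte 1 bit 0; 32 bits remain
Read 2: bits[8:15] width=7 -> value=79 (bin 1001111); offset now 15 = byte 1 bit 7; 25 bits remain
Read 3: bits[15:24] width=9 -> value=445 (bin 110111101); offset now 24 = byte 3 bit 0; 16 bits remain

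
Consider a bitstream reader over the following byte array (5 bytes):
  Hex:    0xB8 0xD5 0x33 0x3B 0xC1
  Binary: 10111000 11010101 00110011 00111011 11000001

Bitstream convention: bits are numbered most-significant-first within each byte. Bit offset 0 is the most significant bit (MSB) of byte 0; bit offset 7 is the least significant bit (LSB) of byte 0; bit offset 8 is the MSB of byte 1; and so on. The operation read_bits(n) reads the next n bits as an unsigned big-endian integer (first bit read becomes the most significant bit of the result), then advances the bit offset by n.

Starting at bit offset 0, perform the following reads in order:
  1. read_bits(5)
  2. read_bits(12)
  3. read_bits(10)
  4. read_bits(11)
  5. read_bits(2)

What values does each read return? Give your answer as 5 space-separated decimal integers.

Answer: 23 426 409 1776 1

Derivation:
Read 1: bits[0:5] width=5 -> value=23 (bin 10111); offset now 5 = byte 0 bit 5; 35 bits remain
Read 2: bits[5:17] width=12 -> value=426 (bin 000110101010); offset now 17 = byte 2 bit 1; 23 bits remain
Read 3: bits[17:27] width=10 -> value=409 (bin 0110011001); offset now 27 = byte 3 bit 3; 13 bits remain
Read 4: bits[27:38] width=11 -> value=1776 (bin 11011110000); offset now 38 = byte 4 bit 6; 2 bits remain
Read 5: bits[38:40] width=2 -> value=1 (bin 01); offset now 40 = byte 5 bit 0; 0 bits remain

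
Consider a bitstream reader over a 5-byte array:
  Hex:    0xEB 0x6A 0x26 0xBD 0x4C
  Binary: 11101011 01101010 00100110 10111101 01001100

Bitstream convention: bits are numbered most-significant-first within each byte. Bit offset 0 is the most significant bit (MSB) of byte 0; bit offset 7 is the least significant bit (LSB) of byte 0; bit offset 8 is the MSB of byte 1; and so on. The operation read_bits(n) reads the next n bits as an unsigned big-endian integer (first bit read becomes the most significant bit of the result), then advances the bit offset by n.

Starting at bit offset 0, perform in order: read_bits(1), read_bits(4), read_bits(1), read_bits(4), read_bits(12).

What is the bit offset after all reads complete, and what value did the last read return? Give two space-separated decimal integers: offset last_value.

Answer: 22 2697

Derivation:
Read 1: bits[0:1] width=1 -> value=1 (bin 1); offset now 1 = byte 0 bit 1; 39 bits remain
Read 2: bits[1:5] width=4 -> value=13 (bin 1101); offset now 5 = byte 0 bit 5; 35 bits remain
Read 3: bits[5:6] width=1 -> value=0 (bin 0); offset now 6 = byte 0 bit 6; 34 bits remain
Read 4: bits[6:10] width=4 -> value=13 (bin 1101); offset now 10 = byte 1 bit 2; 30 bits remain
Read 5: bits[10:22] width=12 -> value=2697 (bin 101010001001); offset now 22 = byte 2 bit 6; 18 bits remain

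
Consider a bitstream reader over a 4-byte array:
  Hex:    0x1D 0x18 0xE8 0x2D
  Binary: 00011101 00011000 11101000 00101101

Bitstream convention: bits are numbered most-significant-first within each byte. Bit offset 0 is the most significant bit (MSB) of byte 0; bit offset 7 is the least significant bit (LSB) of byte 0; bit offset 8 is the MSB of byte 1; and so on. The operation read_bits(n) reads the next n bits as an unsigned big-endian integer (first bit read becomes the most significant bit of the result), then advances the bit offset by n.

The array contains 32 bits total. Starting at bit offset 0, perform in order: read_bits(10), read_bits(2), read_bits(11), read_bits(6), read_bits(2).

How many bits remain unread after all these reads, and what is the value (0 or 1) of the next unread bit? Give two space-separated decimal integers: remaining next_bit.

Answer: 1 1

Derivation:
Read 1: bits[0:10] width=10 -> value=116 (bin 0001110100); offset now 10 = byte 1 bit 2; 22 bits remain
Read 2: bits[10:12] width=2 -> value=1 (bin 01); offset now 12 = byte 1 bit 4; 20 bits remain
Read 3: bits[12:23] width=11 -> value=1140 (bin 10001110100); offset now 23 = byte 2 bit 7; 9 bits remain
Read 4: bits[23:29] width=6 -> value=5 (bin 000101); offset now 29 = byte 3 bit 5; 3 bits remain
Read 5: bits[29:31] width=2 -> value=2 (bin 10); offset now 31 = byte 3 bit 7; 1 bits remain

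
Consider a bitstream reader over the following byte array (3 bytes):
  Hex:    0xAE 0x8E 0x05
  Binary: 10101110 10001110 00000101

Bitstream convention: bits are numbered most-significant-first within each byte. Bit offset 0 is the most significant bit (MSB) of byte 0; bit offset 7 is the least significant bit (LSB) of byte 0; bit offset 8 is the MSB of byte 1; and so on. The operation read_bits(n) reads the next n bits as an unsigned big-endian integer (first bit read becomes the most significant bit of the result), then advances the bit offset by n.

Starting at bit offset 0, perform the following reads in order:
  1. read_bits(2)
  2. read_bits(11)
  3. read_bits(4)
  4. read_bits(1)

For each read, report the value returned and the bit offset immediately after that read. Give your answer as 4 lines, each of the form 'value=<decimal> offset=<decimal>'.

Read 1: bits[0:2] width=2 -> value=2 (bin 10); offset now 2 = byte 0 bit 2; 22 bits remain
Read 2: bits[2:13] width=11 -> value=1489 (bin 10111010001); offset now 13 = byte 1 bit 5; 11 bits remain
Read 3: bits[13:17] width=4 -> value=12 (bin 1100); offset now 17 = byte 2 bit 1; 7 bits remain
Read 4: bits[17:18] width=1 -> value=0 (bin 0); offset now 18 = byte 2 bit 2; 6 bits remain

Answer: value=2 offset=2
value=1489 offset=13
value=12 offset=17
value=0 offset=18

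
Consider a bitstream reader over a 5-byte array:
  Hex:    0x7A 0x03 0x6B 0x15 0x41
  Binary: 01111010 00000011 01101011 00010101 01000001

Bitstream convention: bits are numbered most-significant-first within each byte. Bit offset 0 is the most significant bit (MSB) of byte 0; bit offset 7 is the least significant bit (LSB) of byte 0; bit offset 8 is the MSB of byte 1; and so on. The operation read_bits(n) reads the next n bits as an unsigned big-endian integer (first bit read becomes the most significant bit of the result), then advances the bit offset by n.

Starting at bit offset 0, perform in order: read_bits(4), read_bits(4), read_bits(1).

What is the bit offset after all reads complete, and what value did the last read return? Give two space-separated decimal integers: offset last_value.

Read 1: bits[0:4] width=4 -> value=7 (bin 0111); offset now 4 = byte 0 bit 4; 36 bits remain
Read 2: bits[4:8] width=4 -> value=10 (bin 1010); offset now 8 = byte 1 bit 0; 32 bits remain
Read 3: bits[8:9] width=1 -> value=0 (bin 0); offset now 9 = byte 1 bit 1; 31 bits remain

Answer: 9 0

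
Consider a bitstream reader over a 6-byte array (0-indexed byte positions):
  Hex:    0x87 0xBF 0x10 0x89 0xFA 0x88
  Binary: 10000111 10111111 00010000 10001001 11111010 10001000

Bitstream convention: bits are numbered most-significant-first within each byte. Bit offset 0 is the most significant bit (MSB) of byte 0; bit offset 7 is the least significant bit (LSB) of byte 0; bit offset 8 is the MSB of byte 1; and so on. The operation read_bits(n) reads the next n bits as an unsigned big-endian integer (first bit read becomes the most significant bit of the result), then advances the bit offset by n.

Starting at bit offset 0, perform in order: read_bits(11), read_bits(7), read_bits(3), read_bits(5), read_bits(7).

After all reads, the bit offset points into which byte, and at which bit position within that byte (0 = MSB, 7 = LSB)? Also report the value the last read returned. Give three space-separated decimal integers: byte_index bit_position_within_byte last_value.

Answer: 4 1 19

Derivation:
Read 1: bits[0:11] width=11 -> value=1085 (bin 10000111101); offset now 11 = byte 1 bit 3; 37 bits remain
Read 2: bits[11:18] width=7 -> value=124 (bin 1111100); offset now 18 = byte 2 bit 2; 30 bits remain
Read 3: bits[18:21] width=3 -> value=2 (bin 010); offset now 21 = byte 2 bit 5; 27 bits remain
Read 4: bits[21:26] width=5 -> value=2 (bin 00010); offset now 26 = byte 3 bit 2; 22 bits remain
Read 5: bits[26:33] width=7 -> value=19 (bin 0010011); offset now 33 = byte 4 bit 1; 15 bits remain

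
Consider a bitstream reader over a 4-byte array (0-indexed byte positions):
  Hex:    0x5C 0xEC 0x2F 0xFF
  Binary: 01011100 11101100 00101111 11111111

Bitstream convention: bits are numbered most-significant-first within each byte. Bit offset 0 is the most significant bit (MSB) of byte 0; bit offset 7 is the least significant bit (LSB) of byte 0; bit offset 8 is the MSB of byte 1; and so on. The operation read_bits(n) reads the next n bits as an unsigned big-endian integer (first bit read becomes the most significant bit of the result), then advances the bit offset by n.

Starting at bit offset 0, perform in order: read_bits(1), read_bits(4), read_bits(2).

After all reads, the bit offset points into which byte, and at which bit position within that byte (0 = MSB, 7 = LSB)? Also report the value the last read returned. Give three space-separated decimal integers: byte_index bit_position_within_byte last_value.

Answer: 0 7 2

Derivation:
Read 1: bits[0:1] width=1 -> value=0 (bin 0); offset now 1 = byte 0 bit 1; 31 bits remain
Read 2: bits[1:5] width=4 -> value=11 (bin 1011); offset now 5 = byte 0 bit 5; 27 bits remain
Read 3: bits[5:7] width=2 -> value=2 (bin 10); offset now 7 = byte 0 bit 7; 25 bits remain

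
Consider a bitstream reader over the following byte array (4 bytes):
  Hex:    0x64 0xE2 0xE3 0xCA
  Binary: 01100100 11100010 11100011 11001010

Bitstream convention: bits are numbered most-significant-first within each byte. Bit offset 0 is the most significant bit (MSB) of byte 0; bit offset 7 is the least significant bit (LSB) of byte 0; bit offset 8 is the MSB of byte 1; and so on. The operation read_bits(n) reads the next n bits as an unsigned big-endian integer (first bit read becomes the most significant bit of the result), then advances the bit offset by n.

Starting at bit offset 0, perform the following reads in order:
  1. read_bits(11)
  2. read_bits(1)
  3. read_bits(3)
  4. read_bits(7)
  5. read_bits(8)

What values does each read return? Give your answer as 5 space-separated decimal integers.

Answer: 807 0 1 56 242

Derivation:
Read 1: bits[0:11] width=11 -> value=807 (bin 01100100111); offset now 11 = byte 1 bit 3; 21 bits remain
Read 2: bits[11:12] width=1 -> value=0 (bin 0); offset now 12 = byte 1 bit 4; 20 bits remain
Read 3: bits[12:15] width=3 -> value=1 (bin 001); offset now 15 = byte 1 bit 7; 17 bits remain
Read 4: bits[15:22] width=7 -> value=56 (bin 0111000); offset now 22 = byte 2 bit 6; 10 bits remain
Read 5: bits[22:30] width=8 -> value=242 (bin 11110010); offset now 30 = byte 3 bit 6; 2 bits remain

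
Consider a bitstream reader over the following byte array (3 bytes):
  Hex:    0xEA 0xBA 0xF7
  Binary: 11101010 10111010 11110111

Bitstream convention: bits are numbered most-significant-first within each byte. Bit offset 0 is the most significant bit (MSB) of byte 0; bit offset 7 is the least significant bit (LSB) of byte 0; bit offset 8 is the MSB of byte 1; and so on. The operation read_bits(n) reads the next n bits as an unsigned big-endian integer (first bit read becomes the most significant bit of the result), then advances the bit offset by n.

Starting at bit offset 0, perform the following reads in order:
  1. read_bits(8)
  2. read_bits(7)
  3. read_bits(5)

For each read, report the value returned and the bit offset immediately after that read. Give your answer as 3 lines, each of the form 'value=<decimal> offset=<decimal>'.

Answer: value=234 offset=8
value=93 offset=15
value=15 offset=20

Derivation:
Read 1: bits[0:8] width=8 -> value=234 (bin 11101010); offset now 8 = byte 1 bit 0; 16 bits remain
Read 2: bits[8:15] width=7 -> value=93 (bin 1011101); offset now 15 = byte 1 bit 7; 9 bits remain
Read 3: bits[15:20] width=5 -> value=15 (bin 01111); offset now 20 = byte 2 bit 4; 4 bits remain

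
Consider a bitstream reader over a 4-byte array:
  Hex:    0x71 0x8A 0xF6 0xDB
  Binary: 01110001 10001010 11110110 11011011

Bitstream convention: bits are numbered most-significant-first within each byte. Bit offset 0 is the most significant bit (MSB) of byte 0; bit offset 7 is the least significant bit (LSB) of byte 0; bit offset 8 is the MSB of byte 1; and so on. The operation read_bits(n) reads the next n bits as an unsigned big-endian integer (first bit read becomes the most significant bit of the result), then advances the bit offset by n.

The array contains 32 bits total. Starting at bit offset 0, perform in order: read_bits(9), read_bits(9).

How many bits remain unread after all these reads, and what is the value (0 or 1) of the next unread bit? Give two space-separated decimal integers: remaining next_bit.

Answer: 14 1

Derivation:
Read 1: bits[0:9] width=9 -> value=227 (bin 011100011); offset now 9 = byte 1 bit 1; 23 bits remain
Read 2: bits[9:18] width=9 -> value=43 (bin 000101011); offset now 18 = byte 2 bit 2; 14 bits remain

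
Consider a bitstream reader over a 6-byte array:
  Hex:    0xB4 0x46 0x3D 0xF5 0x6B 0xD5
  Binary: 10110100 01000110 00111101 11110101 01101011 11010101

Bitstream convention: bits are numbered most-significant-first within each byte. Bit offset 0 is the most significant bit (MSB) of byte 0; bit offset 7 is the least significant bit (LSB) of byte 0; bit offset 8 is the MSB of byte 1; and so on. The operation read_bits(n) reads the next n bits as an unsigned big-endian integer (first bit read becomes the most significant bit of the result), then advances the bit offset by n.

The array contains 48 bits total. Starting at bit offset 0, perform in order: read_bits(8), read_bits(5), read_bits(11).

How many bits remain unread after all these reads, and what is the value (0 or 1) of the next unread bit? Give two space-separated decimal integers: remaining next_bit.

Answer: 24 1

Derivation:
Read 1: bits[0:8] width=8 -> value=180 (bin 10110100); offset now 8 = byte 1 bit 0; 40 bits remain
Read 2: bits[8:13] width=5 -> value=8 (bin 01000); offset now 13 = byte 1 bit 5; 35 bits remain
Read 3: bits[13:24] width=11 -> value=1597 (bin 11000111101); offset now 24 = byte 3 bit 0; 24 bits remain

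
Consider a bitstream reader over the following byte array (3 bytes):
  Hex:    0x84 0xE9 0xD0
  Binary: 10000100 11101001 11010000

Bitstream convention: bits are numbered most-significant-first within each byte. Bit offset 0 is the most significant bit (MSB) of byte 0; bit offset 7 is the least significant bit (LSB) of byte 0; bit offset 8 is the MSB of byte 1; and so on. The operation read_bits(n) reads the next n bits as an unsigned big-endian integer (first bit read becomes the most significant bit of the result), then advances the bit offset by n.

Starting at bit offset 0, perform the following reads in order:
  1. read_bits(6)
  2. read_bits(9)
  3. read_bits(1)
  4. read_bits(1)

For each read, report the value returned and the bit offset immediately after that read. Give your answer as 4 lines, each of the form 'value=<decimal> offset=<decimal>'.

Read 1: bits[0:6] width=6 -> value=33 (bin 100001); offset now 6 = byte 0 bit 6; 18 bits remain
Read 2: bits[6:15] width=9 -> value=116 (bin 001110100); offset now 15 = byte 1 bit 7; 9 bits remain
Read 3: bits[15:16] width=1 -> value=1 (bin 1); offset now 16 = byte 2 bit 0; 8 bits remain
Read 4: bits[16:17] width=1 -> value=1 (bin 1); offset now 17 = byte 2 bit 1; 7 bits remain

Answer: value=33 offset=6
value=116 offset=15
value=1 offset=16
value=1 offset=17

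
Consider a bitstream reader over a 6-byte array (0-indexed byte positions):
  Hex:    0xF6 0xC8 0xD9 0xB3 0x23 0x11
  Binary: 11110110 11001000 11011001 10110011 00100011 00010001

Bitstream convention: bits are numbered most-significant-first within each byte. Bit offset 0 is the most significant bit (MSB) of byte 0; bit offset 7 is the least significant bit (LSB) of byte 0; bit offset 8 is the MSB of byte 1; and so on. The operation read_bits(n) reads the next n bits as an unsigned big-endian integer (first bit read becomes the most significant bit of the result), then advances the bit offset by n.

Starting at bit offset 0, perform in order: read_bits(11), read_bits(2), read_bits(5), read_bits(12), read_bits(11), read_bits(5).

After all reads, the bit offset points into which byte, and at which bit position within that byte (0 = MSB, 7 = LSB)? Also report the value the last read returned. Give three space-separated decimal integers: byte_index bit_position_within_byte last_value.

Answer: 5 6 4

Derivation:
Read 1: bits[0:11] width=11 -> value=1974 (bin 11110110110); offset now 11 = byte 1 bit 3; 37 bits remain
Read 2: bits[11:13] width=2 -> value=1 (bin 01); offset now 13 = byte 1 bit 5; 35 bits remain
Read 3: bits[13:18] width=5 -> value=3 (bin 00011); offset now 18 = byte 2 bit 2; 30 bits remain
Read 4: bits[18:30] width=12 -> value=1644 (bin 011001101100); offset now 30 = byte 3 bit 6; 18 bits remain
Read 5: bits[30:41] width=11 -> value=1606 (bin 11001000110); offset now 41 = byte 5 bit 1; 7 bits remain
Read 6: bits[41:46] width=5 -> value=4 (bin 00100); offset now 46 = byte 5 bit 6; 2 bits remain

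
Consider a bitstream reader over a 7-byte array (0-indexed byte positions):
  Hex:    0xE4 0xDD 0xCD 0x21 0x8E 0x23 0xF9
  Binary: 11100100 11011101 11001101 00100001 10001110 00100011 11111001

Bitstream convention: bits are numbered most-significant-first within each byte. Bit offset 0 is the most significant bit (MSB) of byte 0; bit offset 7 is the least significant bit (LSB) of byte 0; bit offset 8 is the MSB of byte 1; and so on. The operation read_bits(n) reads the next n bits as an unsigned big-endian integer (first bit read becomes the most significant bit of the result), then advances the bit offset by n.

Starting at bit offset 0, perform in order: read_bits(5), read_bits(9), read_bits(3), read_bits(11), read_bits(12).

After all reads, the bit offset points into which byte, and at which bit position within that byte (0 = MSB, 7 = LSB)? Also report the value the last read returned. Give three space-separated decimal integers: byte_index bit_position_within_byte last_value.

Answer: 5 0 398

Derivation:
Read 1: bits[0:5] width=5 -> value=28 (bin 11100); offset now 5 = byte 0 bit 5; 51 bits remain
Read 2: bits[5:14] width=9 -> value=311 (bin 100110111); offset now 14 = byte 1 bit 6; 42 bits remain
Read 3: bits[14:17] width=3 -> value=3 (bin 011); offset now 17 = byte 2 bit 1; 39 bits remain
Read 4: bits[17:28] width=11 -> value=1234 (bin 10011010010); offset now 28 = byte 3 bit 4; 28 bits remain
Read 5: bits[28:40] width=12 -> value=398 (bin 000110001110); offset now 40 = byte 5 bit 0; 16 bits remain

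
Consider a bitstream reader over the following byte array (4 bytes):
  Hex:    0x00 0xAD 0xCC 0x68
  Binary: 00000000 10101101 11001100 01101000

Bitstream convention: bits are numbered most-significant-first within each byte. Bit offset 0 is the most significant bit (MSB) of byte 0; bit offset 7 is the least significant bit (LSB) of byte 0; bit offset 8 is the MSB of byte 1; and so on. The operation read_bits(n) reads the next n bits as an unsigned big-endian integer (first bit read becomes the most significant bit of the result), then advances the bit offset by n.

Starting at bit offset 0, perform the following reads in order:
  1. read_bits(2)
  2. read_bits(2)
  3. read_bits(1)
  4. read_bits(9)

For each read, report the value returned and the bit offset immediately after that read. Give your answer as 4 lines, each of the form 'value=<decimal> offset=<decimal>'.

Answer: value=0 offset=2
value=0 offset=4
value=0 offset=5
value=43 offset=14

Derivation:
Read 1: bits[0:2] width=2 -> value=0 (bin 00); offset now 2 = byte 0 bit 2; 30 bits remain
Read 2: bits[2:4] width=2 -> value=0 (bin 00); offset now 4 = byte 0 bit 4; 28 bits remain
Read 3: bits[4:5] width=1 -> value=0 (bin 0); offset now 5 = byte 0 bit 5; 27 bits remain
Read 4: bits[5:14] width=9 -> value=43 (bin 000101011); offset now 14 = byte 1 bit 6; 18 bits remain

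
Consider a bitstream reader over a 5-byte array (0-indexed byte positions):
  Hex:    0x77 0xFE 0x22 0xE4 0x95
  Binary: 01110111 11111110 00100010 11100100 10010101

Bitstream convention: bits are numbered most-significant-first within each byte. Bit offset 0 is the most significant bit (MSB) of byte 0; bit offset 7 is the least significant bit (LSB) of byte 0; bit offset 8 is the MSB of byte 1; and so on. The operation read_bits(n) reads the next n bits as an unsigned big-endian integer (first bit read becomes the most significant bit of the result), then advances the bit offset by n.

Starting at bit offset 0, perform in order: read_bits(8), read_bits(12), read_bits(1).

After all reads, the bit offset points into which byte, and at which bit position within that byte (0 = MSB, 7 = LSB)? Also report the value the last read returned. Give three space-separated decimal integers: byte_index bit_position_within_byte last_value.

Answer: 2 5 0

Derivation:
Read 1: bits[0:8] width=8 -> value=119 (bin 01110111); offset now 8 = byte 1 bit 0; 32 bits remain
Read 2: bits[8:20] width=12 -> value=4066 (bin 111111100010); offset now 20 = byte 2 bit 4; 20 bits remain
Read 3: bits[20:21] width=1 -> value=0 (bin 0); offset now 21 = byte 2 bit 5; 19 bits remain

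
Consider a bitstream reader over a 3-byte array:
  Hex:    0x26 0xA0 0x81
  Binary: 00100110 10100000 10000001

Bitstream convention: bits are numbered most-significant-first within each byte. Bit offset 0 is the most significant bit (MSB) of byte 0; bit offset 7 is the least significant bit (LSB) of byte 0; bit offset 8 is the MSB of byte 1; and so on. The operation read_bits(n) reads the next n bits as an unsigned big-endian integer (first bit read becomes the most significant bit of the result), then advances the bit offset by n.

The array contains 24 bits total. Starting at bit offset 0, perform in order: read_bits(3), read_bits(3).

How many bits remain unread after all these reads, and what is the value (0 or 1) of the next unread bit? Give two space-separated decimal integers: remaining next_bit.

Read 1: bits[0:3] width=3 -> value=1 (bin 001); offset now 3 = byte 0 bit 3; 21 bits remain
Read 2: bits[3:6] width=3 -> value=1 (bin 001); offset now 6 = byte 0 bit 6; 18 bits remain

Answer: 18 1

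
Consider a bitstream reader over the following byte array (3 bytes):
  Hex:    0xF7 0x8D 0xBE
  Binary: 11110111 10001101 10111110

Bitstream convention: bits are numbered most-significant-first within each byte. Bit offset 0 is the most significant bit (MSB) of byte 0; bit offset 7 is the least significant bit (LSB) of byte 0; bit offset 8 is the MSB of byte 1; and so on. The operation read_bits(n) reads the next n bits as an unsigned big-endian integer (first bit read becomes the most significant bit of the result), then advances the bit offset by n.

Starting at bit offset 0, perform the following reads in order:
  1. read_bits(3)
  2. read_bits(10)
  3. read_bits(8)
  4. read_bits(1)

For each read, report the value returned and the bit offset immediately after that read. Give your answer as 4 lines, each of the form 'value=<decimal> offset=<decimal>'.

Answer: value=7 offset=3
value=753 offset=13
value=183 offset=21
value=1 offset=22

Derivation:
Read 1: bits[0:3] width=3 -> value=7 (bin 111); offset now 3 = byte 0 bit 3; 21 bits remain
Read 2: bits[3:13] width=10 -> value=753 (bin 1011110001); offset now 13 = byte 1 bit 5; 11 bits remain
Read 3: bits[13:21] width=8 -> value=183 (bin 10110111); offset now 21 = byte 2 bit 5; 3 bits remain
Read 4: bits[21:22] width=1 -> value=1 (bin 1); offset now 22 = byte 2 bit 6; 2 bits remain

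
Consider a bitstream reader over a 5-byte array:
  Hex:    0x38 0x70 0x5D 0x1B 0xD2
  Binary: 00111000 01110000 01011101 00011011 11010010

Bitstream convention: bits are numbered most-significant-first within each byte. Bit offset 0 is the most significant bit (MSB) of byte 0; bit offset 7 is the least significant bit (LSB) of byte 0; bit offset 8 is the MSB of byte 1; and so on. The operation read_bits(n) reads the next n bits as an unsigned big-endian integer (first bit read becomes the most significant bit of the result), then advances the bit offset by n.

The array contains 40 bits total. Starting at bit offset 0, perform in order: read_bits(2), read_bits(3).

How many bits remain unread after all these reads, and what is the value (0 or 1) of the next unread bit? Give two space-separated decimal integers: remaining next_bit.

Answer: 35 0

Derivation:
Read 1: bits[0:2] width=2 -> value=0 (bin 00); offset now 2 = byte 0 bit 2; 38 bits remain
Read 2: bits[2:5] width=3 -> value=7 (bin 111); offset now 5 = byte 0 bit 5; 35 bits remain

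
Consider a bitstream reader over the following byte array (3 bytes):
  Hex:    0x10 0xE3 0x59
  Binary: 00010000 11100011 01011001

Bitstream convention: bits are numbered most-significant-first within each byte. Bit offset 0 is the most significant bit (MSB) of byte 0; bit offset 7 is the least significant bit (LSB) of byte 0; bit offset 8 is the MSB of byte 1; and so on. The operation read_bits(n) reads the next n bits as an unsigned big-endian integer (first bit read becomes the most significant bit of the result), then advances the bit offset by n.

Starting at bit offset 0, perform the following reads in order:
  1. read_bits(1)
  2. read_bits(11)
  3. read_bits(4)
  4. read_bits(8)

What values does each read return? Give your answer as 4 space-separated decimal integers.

Read 1: bits[0:1] width=1 -> value=0 (bin 0); offset now 1 = byte 0 bit 1; 23 bits remain
Read 2: bits[1:12] width=11 -> value=270 (bin 00100001110); offset now 12 = byte 1 bit 4; 12 bits remain
Read 3: bits[12:16] width=4 -> value=3 (bin 0011); offset now 16 = byte 2 bit 0; 8 bits remain
Read 4: bits[16:24] width=8 -> value=89 (bin 01011001); offset now 24 = byte 3 bit 0; 0 bits remain

Answer: 0 270 3 89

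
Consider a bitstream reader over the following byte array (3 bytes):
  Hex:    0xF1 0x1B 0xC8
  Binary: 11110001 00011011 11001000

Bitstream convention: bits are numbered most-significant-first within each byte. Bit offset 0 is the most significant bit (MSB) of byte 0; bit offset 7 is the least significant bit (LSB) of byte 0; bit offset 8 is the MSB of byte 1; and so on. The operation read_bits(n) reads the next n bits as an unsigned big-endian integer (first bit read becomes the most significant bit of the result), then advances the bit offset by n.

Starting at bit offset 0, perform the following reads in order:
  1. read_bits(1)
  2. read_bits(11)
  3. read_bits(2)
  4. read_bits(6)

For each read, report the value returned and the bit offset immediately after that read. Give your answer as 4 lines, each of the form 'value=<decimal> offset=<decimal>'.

Answer: value=1 offset=1
value=1809 offset=12
value=2 offset=14
value=60 offset=20

Derivation:
Read 1: bits[0:1] width=1 -> value=1 (bin 1); offset now 1 = byte 0 bit 1; 23 bits remain
Read 2: bits[1:12] width=11 -> value=1809 (bin 11100010001); offset now 12 = byte 1 bit 4; 12 bits remain
Read 3: bits[12:14] width=2 -> value=2 (bin 10); offset now 14 = byte 1 bit 6; 10 bits remain
Read 4: bits[14:20] width=6 -> value=60 (bin 111100); offset now 20 = byte 2 bit 4; 4 bits remain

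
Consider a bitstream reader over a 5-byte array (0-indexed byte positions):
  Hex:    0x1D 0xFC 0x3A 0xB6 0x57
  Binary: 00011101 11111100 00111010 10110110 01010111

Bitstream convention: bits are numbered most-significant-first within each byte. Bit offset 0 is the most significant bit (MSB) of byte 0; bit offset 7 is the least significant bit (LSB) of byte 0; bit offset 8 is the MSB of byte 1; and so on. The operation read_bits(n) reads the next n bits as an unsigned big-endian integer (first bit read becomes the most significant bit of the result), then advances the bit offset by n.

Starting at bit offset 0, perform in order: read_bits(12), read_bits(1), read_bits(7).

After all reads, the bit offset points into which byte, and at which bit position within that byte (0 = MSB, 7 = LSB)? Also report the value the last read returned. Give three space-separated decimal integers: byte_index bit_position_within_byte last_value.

Answer: 2 4 67

Derivation:
Read 1: bits[0:12] width=12 -> value=479 (bin 000111011111); offset now 12 = byte 1 bit 4; 28 bits remain
Read 2: bits[12:13] width=1 -> value=1 (bin 1); offset now 13 = byte 1 bit 5; 27 bits remain
Read 3: bits[13:20] width=7 -> value=67 (bin 1000011); offset now 20 = byte 2 bit 4; 20 bits remain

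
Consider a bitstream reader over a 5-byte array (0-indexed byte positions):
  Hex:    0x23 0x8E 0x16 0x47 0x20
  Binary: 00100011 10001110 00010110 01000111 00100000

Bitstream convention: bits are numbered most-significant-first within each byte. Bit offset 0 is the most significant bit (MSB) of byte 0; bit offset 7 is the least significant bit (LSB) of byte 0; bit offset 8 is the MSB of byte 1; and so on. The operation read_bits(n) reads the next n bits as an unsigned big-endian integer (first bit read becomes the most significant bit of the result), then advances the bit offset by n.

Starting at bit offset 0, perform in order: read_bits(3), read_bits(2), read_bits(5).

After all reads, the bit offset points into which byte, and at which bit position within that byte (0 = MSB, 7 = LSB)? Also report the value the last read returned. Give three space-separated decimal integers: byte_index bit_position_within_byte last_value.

Read 1: bits[0:3] width=3 -> value=1 (bin 001); offset now 3 = byte 0 bit 3; 37 bits remain
Read 2: bits[3:5] width=2 -> value=0 (bin 00); offset now 5 = byte 0 bit 5; 35 bits remain
Read 3: bits[5:10] width=5 -> value=14 (bin 01110); offset now 10 = byte 1 bit 2; 30 bits remain

Answer: 1 2 14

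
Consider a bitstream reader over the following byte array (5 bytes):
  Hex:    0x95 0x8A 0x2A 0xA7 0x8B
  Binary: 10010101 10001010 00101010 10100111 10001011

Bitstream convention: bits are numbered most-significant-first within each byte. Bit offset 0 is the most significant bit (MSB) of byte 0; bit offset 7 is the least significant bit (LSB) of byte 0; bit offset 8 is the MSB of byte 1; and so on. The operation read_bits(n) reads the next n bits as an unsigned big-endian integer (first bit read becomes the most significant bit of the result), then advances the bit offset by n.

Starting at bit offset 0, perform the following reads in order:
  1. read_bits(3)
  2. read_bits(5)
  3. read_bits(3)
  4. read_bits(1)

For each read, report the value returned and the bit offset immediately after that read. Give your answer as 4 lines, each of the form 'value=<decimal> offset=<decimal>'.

Answer: value=4 offset=3
value=21 offset=8
value=4 offset=11
value=0 offset=12

Derivation:
Read 1: bits[0:3] width=3 -> value=4 (bin 100); offset now 3 = byte 0 bit 3; 37 bits remain
Read 2: bits[3:8] width=5 -> value=21 (bin 10101); offset now 8 = byte 1 bit 0; 32 bits remain
Read 3: bits[8:11] width=3 -> value=4 (bin 100); offset now 11 = byte 1 bit 3; 29 bits remain
Read 4: bits[11:12] width=1 -> value=0 (bin 0); offset now 12 = byte 1 bit 4; 28 bits remain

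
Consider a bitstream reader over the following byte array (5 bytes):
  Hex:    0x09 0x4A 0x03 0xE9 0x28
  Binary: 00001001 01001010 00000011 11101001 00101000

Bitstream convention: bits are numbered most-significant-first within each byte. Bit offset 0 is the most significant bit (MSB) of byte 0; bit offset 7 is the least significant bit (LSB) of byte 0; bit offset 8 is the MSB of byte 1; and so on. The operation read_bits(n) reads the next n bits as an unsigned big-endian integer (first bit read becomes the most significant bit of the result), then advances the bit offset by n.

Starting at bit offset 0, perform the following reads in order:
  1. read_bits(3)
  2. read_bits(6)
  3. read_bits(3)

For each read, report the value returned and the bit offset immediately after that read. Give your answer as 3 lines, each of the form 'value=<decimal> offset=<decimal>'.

Read 1: bits[0:3] width=3 -> value=0 (bin 000); offset now 3 = byte 0 bit 3; 37 bits remain
Read 2: bits[3:9] width=6 -> value=18 (bin 010010); offset now 9 = byte 1 bit 1; 31 bits remain
Read 3: bits[9:12] width=3 -> value=4 (bin 100); offset now 12 = byte 1 bit 4; 28 bits remain

Answer: value=0 offset=3
value=18 offset=9
value=4 offset=12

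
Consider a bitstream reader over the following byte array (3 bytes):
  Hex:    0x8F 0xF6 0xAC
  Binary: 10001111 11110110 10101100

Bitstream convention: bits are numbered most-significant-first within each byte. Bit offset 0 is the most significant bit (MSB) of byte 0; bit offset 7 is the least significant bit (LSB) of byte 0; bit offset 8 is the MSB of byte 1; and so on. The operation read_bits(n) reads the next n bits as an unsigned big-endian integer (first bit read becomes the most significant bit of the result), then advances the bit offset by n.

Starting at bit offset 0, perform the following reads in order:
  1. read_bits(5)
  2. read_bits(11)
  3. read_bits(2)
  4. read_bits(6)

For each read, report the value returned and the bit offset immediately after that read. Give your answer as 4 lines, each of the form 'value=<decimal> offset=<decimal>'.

Read 1: bits[0:5] width=5 -> value=17 (bin 10001); offset now 5 = byte 0 bit 5; 19 bits remain
Read 2: bits[5:16] width=11 -> value=2038 (bin 11111110110); offset now 16 = byte 2 bit 0; 8 bits remain
Read 3: bits[16:18] width=2 -> value=2 (bin 10); offset now 18 = byte 2 bit 2; 6 bits remain
Read 4: bits[18:24] width=6 -> value=44 (bin 101100); offset now 24 = byte 3 bit 0; 0 bits remain

Answer: value=17 offset=5
value=2038 offset=16
value=2 offset=18
value=44 offset=24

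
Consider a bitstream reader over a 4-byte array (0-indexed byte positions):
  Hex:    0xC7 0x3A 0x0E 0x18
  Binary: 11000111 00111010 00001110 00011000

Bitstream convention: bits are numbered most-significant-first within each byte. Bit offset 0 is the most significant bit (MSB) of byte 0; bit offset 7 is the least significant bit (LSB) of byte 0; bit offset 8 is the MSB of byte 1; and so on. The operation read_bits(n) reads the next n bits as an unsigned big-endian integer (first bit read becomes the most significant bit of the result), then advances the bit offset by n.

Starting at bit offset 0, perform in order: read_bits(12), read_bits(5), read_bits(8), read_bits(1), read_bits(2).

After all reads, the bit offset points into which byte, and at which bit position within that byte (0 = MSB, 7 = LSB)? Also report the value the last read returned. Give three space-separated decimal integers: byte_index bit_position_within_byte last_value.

Answer: 3 4 1

Derivation:
Read 1: bits[0:12] width=12 -> value=3187 (bin 110001110011); offset now 12 = byte 1 bit 4; 20 bits remain
Read 2: bits[12:17] width=5 -> value=20 (bin 10100); offset now 17 = byte 2 bit 1; 15 bits remain
Read 3: bits[17:25] width=8 -> value=28 (bin 00011100); offset now 25 = byte 3 bit 1; 7 bits remain
Read 4: bits[25:26] width=1 -> value=0 (bin 0); offset now 26 = byte 3 bit 2; 6 bits remain
Read 5: bits[26:28] width=2 -> value=1 (bin 01); offset now 28 = byte 3 bit 4; 4 bits remain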